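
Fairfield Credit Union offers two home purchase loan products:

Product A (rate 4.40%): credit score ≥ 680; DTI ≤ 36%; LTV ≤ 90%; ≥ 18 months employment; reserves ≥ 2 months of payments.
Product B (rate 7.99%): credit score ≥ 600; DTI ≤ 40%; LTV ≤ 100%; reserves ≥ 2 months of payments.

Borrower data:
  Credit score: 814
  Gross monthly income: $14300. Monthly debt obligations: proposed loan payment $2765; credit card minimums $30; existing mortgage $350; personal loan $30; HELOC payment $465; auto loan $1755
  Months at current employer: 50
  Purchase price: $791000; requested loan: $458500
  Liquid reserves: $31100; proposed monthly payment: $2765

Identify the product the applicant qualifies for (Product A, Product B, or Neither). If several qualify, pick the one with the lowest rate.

Total debts = (2,765 + 30 + 350 + 30 + 465 + 1,755) = 5,395; DTI = 5,395/14,300 = 37.7%.
LTV = 458,500/791,000 = 58%.
Reserves = 31,100/2,765 = 11.2 months.
Product A: score 814 ≥ 680; DTI 37.7% > 36%; LTV 58% ≤ 90%; employment 50 ≥ 18 mo; reserves 11.2 ≥ 2 mo → does not qualify.
Product B: score 814 ≥ 600; DTI 37.7% ≤ 40%; LTV 58% ≤ 100%; reserves 11.2 ≥ 2 mo → qualifies.

Product B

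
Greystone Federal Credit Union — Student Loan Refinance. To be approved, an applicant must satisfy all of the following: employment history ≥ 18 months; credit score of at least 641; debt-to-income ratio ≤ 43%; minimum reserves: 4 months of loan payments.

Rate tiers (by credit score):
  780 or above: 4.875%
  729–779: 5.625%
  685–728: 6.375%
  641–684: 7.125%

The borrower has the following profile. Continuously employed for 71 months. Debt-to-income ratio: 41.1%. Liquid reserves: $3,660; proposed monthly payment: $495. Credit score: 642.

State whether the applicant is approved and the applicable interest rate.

Approved at 7.125%

Credit score 642 ≥ 641 (meets minimum)
DTI 41.1% is within the 43% limit
Reserves = 3,660/495 = 7.4 months ≥ 4
Employment 71 ≥ 18 months
All requirements met. Score 642 falls in the 641–684 tier → 7.125%.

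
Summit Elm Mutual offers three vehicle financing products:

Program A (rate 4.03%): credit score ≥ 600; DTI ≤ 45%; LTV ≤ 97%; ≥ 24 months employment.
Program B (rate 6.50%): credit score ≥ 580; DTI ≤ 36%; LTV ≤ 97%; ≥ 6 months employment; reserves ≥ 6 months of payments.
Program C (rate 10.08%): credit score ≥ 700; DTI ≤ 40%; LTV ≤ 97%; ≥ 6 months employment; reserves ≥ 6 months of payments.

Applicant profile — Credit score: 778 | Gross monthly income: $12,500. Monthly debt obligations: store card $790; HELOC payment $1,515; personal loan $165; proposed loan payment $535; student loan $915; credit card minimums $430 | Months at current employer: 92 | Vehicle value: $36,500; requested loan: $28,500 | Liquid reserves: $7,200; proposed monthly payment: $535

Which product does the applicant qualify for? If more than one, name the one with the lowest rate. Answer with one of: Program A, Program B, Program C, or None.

Program A

Total debts = (790 + 1,515 + 165 + 535 + 915 + 430) = 4,350; DTI = 4,350/12,500 = 34.8%.
LTV = 28,500/36,500 = 78.1%.
Reserves = 7,200/535 = 13.5 months.
Program A: score 778 ≥ 600; DTI 34.8% ≤ 45%; LTV 78.1% ≤ 97%; employment 92 ≥ 24 mo → qualifies.
Program B: score 778 ≥ 580; DTI 34.8% ≤ 36%; LTV 78.1% ≤ 97%; employment 92 ≥ 6 mo; reserves 13.5 ≥ 6 mo → qualifies.
Program C: score 778 ≥ 700; DTI 34.8% ≤ 40%; LTV 78.1% ≤ 97%; employment 92 ≥ 6 mo; reserves 13.5 ≥ 6 mo → qualifies.
Qualifying: Program A, Program B, Program C. Lowest rate is 4.03% → Program A.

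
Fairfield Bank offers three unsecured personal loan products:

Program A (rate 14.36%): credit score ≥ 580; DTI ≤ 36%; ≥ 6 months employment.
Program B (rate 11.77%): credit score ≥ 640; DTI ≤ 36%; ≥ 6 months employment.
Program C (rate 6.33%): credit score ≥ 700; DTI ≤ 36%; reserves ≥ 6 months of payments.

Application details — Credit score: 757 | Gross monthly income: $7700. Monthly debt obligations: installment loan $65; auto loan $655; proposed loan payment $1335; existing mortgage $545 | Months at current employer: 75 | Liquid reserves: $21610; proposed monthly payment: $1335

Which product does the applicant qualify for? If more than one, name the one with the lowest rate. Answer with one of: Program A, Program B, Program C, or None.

Program C

Total debts = (65 + 655 + 1,335 + 545) = 2,600; DTI = 2,600/7,700 = 33.8%.
Reserves = 21,610/1,335 = 16.2 months.
Program A: score 757 ≥ 580; DTI 33.8% ≤ 36%; employment 75 ≥ 6 mo → qualifies.
Program B: score 757 ≥ 640; DTI 33.8% ≤ 36%; employment 75 ≥ 6 mo → qualifies.
Program C: score 757 ≥ 700; DTI 33.8% ≤ 36%; reserves 16.2 ≥ 6 mo → qualifies.
Qualifying: Program A, Program B, Program C. Lowest rate is 6.33% → Program C.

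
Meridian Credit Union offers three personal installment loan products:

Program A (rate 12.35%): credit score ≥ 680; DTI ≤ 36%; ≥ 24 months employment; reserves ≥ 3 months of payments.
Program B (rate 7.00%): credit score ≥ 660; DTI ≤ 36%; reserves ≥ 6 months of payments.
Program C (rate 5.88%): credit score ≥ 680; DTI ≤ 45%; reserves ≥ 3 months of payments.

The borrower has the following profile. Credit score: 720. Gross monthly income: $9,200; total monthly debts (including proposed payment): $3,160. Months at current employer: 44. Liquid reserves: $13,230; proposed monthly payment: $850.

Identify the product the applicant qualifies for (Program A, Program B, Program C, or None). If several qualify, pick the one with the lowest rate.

DTI = 3,160/9,200 = 34.3%.
Reserves = 13,230/850 = 15.6 months.
Program A: score 720 ≥ 680; DTI 34.3% ≤ 36%; employment 44 ≥ 24 mo; reserves 15.6 ≥ 3 mo → qualifies.
Program B: score 720 ≥ 660; DTI 34.3% ≤ 36%; reserves 15.6 ≥ 6 mo → qualifies.
Program C: score 720 ≥ 680; DTI 34.3% ≤ 45%; reserves 15.6 ≥ 3 mo → qualifies.
Qualifying: Program A, Program B, Program C. Lowest rate is 5.88% → Program C.

Program C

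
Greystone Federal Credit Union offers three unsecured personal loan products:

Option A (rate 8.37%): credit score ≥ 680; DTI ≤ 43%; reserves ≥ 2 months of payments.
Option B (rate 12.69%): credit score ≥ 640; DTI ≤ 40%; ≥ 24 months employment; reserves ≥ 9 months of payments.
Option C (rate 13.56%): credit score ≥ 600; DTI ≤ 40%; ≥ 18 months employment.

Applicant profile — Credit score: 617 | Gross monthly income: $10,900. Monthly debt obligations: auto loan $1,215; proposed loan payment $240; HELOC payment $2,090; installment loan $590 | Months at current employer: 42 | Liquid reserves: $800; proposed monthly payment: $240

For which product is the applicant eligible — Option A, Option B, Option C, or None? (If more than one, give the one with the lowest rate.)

Option C

Total debts = (1,215 + 240 + 2,090 + 590) = 4,135; DTI = 4,135/10,900 = 37.9%.
Reserves = 800/240 = 3.3 months.
Option A: score 617 < 680; DTI 37.9% ≤ 43%; reserves 3.3 ≥ 2 mo → does not qualify.
Option B: score 617 < 640; DTI 37.9% ≤ 40%; employment 42 ≥ 24 mo; reserves 3.3 < 9 mo → does not qualify.
Option C: score 617 ≥ 600; DTI 37.9% ≤ 40%; employment 42 ≥ 18 mo → qualifies.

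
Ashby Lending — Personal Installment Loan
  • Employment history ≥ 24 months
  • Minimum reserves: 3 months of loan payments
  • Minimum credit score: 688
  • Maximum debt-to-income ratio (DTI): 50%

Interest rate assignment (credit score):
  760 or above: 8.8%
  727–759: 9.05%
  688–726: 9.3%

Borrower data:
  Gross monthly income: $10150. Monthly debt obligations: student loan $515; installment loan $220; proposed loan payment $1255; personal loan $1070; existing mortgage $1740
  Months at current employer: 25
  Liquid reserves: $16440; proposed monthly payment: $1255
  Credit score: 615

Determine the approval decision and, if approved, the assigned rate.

Credit score 615 < 688 (below minimum)
Employment 25 ≥ 24 months
Liquid reserves cover 16,440/1,255 = 13.1 months — ≥ 3 required
Total monthly debts = (515 + 220 + 1,255 + 1,070 + 1,740) = 4,800. DTI: 4,800 ÷ 10,150 = 47.3%, within the 50% cap
Not all requirements met → denied.

Denied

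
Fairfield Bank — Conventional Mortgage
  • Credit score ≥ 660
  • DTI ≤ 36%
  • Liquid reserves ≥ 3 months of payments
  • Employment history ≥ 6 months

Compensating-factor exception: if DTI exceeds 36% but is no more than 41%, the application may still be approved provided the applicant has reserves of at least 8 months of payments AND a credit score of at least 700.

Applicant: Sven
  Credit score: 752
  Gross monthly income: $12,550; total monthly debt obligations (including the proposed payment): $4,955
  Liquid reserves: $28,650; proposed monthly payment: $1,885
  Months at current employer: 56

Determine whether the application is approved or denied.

Approved

Credit score 752 ≥ 660 (meets base)
DTI: 4,955 ÷ 12,550 = 39.5%, over the 36% base limit.
Liquid reserves cover 28,650/1,885 = 15.2 months — ≥ 3 required
Employment 56 ≥ 6 months
39.5% falls in the override range (36%–41%), so the compensating-factor test applies.
Override check — reserves: 15.2 mo (ok); score: 752 (ok).
Both compensating conditions met → exception applies.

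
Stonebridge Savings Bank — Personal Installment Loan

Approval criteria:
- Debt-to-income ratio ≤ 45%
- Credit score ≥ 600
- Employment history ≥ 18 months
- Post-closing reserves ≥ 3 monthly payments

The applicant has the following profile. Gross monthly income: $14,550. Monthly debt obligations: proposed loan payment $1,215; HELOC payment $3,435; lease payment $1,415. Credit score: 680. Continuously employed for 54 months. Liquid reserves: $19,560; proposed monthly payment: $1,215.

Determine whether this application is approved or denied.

Approved

Total monthly debts = (1,215 + 3,435 + 1,415) = 6,065. DTI: 6,065 ÷ 14,550 = 41.7%, within the 45% cap
Credit score 680 ≥ 600 (meets)
Employment 54 ≥ 18 months
Reserves: 19,560 ÷ 1,215 = 16.1 months (meets 3-month minimum)
All criteria satisfied.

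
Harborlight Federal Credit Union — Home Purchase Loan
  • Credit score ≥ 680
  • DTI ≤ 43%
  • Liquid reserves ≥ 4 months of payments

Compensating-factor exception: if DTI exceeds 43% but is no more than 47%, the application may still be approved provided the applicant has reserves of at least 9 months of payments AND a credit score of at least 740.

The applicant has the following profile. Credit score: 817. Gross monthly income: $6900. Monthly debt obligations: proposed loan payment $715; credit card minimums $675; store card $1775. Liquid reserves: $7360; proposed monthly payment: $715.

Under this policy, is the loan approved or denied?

Credit score 817 ≥ 680 (meets base)
Total debts = (715 + 675 + 1,775) = 3,165. DTI = 3,165/6,900 = 45.9% > 43% — standard DTI limit exceeded.
Reserves = 7,360/715 = 10.3 months ≥ 4
DTI 45.9% is within the 43%–47% exception band; checking compensating factors.
Override check — reserves: 10.3 mo (ok); score: 817 (ok).
Both override conditions satisfied; DTI exception granted.

Approved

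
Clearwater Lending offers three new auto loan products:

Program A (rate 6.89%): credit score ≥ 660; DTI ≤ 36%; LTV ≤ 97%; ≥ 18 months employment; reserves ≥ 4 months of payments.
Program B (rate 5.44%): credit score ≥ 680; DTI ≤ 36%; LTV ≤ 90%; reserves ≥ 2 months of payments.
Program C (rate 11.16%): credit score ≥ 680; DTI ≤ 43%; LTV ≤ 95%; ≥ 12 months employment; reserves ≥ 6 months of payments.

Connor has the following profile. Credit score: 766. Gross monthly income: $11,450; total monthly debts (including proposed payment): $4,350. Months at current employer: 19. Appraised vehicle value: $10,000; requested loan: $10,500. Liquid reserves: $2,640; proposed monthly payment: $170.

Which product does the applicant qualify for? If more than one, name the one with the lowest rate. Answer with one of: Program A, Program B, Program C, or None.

DTI = 4,350/11,450 = 38%.
LTV = 10,500/10,000 = 105%.
Reserves = 2,640/170 = 15.5 months.
Program A: score 766 ≥ 660; DTI 38% > 36%; LTV 105% > 97%; employment 19 ≥ 18 mo; reserves 15.5 ≥ 4 mo → does not qualify.
Program B: score 766 ≥ 680; DTI 38% > 36%; LTV 105% > 90%; reserves 15.5 ≥ 2 mo → does not qualify.
Program C: score 766 ≥ 680; DTI 38% ≤ 43%; LTV 105% > 95%; employment 19 ≥ 12 mo; reserves 15.5 ≥ 6 mo → does not qualify.

None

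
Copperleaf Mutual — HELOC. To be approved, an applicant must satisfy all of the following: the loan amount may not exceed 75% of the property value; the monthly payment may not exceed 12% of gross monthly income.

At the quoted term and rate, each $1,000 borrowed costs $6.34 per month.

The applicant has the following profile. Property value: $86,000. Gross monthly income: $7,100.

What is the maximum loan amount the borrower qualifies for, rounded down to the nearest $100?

Payment cap: 12% × $7,100 = $852/month.
At $6.34 per $1,000, that supports 852/6.34 × 1,000 ≈ $134,384 → $134,300.
LTV cap: 75% × $86,000 = $64,500 → $64,500.
Binding constraint: loan-to-value.

$64,500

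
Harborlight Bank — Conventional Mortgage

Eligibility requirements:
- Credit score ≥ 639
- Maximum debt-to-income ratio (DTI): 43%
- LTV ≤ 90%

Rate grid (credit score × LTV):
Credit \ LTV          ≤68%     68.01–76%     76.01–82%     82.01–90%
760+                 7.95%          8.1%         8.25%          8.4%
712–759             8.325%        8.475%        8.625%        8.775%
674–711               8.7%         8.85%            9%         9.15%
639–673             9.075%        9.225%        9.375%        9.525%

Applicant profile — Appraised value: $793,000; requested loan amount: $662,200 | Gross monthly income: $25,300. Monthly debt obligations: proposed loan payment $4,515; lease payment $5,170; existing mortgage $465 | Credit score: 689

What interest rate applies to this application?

Credit score 689 ≥ 639; Total monthly debts = (4,515 + 5,170 + 465) = 10,150. Debt-to-income = 10,150/25,300 = 40.1% — meets 43% limit
LTV: 662,200 ÷ 793,000 = 83.5%, within 90% cap
Credit 689 → row 674–711; LTV 83.5% → column 82.01–90%. Grid cell → 9.15%.

9.15%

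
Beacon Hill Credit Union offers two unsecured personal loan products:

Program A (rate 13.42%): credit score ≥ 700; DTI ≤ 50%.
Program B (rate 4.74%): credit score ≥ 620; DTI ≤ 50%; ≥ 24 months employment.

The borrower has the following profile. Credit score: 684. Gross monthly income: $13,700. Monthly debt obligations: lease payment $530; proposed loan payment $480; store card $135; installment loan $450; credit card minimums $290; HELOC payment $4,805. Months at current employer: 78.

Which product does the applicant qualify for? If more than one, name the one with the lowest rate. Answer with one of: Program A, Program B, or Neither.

Program B

Total debts = (530 + 480 + 135 + 450 + 290 + 4,805) = 6,690; DTI = 6,690/13,700 = 48.8%.
Program A: score 684 < 700; DTI 48.8% ≤ 50% → does not qualify.
Program B: score 684 ≥ 620; DTI 48.8% ≤ 50%; employment 78 ≥ 24 mo → qualifies.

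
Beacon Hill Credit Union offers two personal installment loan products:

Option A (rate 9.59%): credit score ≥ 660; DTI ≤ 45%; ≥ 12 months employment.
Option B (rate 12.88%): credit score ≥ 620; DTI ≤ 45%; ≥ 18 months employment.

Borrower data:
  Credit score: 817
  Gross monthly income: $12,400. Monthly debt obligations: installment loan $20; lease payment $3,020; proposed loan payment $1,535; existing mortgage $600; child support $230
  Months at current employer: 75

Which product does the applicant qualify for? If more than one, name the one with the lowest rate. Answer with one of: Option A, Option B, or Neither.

Option A

Total debts = (20 + 3,020 + 1,535 + 600 + 230) = 5,405; DTI = 5,405/12,400 = 43.6%.
Option A: score 817 ≥ 660; DTI 43.6% ≤ 45%; employment 75 ≥ 12 mo → qualifies.
Option B: score 817 ≥ 620; DTI 43.6% ≤ 45%; employment 75 ≥ 18 mo → qualifies.
Qualifying: Option A, Option B. Lowest rate is 9.59% → Option A.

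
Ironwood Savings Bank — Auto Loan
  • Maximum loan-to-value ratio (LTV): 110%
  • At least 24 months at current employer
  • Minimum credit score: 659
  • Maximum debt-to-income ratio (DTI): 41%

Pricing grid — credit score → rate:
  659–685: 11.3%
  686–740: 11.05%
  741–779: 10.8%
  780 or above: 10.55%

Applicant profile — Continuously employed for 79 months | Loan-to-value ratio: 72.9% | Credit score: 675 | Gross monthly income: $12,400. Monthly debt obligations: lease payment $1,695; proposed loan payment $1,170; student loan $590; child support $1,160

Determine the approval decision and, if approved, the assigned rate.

Credit score 675 ≥ 659 (meets minimum)
Total monthly debts = (1,695 + 1,170 + 590 + 1,160) = 4,615. DTI: 4,615 ÷ 12,400 = 37.2%, within the 41% cap
Employment 79 ≥ 24 months
LTV 72.9% ≤ 110%
All requirements met. Score 675 falls in the 659–685 tier → 11.3%.

Approved at 11.3%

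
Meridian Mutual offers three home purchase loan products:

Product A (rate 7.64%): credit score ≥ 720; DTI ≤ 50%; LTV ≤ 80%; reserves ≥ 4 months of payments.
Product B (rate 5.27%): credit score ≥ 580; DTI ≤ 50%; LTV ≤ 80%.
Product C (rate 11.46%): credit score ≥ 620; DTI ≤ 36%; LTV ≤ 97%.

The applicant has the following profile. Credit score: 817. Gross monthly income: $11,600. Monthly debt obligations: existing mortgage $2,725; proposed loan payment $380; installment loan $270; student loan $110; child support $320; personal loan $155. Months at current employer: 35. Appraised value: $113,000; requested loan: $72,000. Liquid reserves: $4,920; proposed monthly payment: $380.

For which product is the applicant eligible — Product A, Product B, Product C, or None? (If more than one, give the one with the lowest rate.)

Product B

Total debts = (2,725 + 380 + 270 + 110 + 320 + 155) = 3,960; DTI = 3,960/11,600 = 34.1%.
LTV = 72,000/113,000 = 63.7%.
Reserves = 4,920/380 = 12.9 months.
Product A: score 817 ≥ 720; DTI 34.1% ≤ 50%; LTV 63.7% ≤ 80%; reserves 12.9 ≥ 4 mo → qualifies.
Product B: score 817 ≥ 580; DTI 34.1% ≤ 50%; LTV 63.7% ≤ 80% → qualifies.
Product C: score 817 ≥ 620; DTI 34.1% ≤ 36%; LTV 63.7% ≤ 97% → qualifies.
Qualifying: Product A, Product B, Product C. Lowest rate is 5.27% → Product B.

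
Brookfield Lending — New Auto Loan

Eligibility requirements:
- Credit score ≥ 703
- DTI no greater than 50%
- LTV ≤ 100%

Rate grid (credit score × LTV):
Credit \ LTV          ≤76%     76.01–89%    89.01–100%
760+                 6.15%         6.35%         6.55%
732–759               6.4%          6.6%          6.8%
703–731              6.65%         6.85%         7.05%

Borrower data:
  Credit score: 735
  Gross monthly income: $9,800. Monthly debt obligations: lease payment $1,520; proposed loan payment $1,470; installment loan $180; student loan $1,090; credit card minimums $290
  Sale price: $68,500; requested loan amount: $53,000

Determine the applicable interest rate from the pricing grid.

6.6%

Credit score 735 ≥ 703; Total monthly debts = (1,520 + 1,470 + 180 + 1,090 + 290) = 4,550. DTI = 4,550/9,800 = 46.4% ≤ 50%
LTV = 53,000/68,500 = 77.4% ≤ 100%
Row: 735 falls in 732–759. Column: 77.4% falls in 76.01–89%. Rate = 6.6%.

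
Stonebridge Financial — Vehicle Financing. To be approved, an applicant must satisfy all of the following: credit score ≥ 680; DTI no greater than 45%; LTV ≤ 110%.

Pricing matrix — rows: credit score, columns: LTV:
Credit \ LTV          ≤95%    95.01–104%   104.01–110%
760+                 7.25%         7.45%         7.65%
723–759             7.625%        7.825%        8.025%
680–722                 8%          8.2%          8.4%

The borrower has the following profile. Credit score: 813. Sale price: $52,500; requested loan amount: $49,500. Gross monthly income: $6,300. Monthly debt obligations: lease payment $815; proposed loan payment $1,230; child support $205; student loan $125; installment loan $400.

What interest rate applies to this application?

Credit score 813 ≥ 680; Total monthly debts = (815 + 1,230 + 205 + 125 + 400) = 2,775. DTI: 2,775 ÷ 6,300 = 44%, within the 45% cap
Loan-to-value = 49,500/52,500 = 94.3% — pass (110% max)
Row: 813 falls in 760+. Column: 94.3% falls in ≤95%. Rate = 7.25%.

7.25%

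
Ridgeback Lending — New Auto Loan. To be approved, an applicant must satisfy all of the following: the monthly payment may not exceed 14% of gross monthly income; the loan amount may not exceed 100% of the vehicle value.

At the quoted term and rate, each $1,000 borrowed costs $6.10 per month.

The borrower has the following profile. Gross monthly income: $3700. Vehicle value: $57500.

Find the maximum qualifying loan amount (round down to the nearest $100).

Payment cap: 14% × $3,700 = $518/month.
At $6.10 per $1,000, that supports 518/6.10 × 1,000 ≈ $84,918 → $84,900.
LTV cap: 100% × $57,500 = $57,500 → $57,500.
Binding constraint: loan-to-value.

$57,500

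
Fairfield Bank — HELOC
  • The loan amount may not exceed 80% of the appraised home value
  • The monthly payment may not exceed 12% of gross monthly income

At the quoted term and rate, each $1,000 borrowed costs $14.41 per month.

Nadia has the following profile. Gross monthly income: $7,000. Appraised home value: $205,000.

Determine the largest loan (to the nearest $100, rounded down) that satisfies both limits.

Payment cap: 12% × $7,000 = $840/month.
At $14.41 per $1,000, that supports 840/14.41 × 1,000 ≈ $58,292 → $58,200.
LTV cap: 80% × $205,000 = $164,000 → $164,000.
Binding constraint: payment-to-income.

$58,200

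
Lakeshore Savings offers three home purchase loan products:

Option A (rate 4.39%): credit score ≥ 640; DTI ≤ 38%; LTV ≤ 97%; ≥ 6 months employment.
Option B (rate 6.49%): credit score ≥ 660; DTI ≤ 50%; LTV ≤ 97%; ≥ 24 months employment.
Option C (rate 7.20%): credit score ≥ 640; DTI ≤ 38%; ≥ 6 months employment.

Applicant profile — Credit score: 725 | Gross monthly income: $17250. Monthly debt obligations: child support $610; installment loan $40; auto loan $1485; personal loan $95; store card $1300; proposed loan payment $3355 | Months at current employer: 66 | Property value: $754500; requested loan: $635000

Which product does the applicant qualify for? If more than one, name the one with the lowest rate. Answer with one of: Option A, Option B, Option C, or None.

Option B

Total debts = (610 + 40 + 1,485 + 95 + 1,300 + 3,355) = 6,885; DTI = 6,885/17,250 = 39.9%.
LTV = 635,000/754,500 = 84.2%.
Option A: score 725 ≥ 640; DTI 39.9% > 38%; LTV 84.2% ≤ 97%; employment 66 ≥ 6 mo → does not qualify.
Option B: score 725 ≥ 660; DTI 39.9% ≤ 50%; LTV 84.2% ≤ 97%; employment 66 ≥ 24 mo → qualifies.
Option C: score 725 ≥ 640; DTI 39.9% > 38%; employment 66 ≥ 6 mo → does not qualify.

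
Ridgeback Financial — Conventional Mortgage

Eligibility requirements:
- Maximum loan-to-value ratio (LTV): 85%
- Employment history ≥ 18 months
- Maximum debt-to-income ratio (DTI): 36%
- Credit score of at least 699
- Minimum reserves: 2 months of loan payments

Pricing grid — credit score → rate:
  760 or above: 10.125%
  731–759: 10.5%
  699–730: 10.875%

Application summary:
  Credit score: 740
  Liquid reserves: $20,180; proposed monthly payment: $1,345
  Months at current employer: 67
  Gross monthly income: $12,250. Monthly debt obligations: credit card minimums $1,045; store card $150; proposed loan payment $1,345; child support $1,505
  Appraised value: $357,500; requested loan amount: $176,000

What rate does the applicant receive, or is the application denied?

Credit score 740 ≥ 699 (meets minimum)
Total monthly debts = (1,045 + 150 + 1,345 + 1,505) = 4,045. DTI: 4,045 ÷ 12,250 = 33%, within the 36% cap
Employment 67 ≥ 18 months
Liquid reserves cover 20,180/1,345 = 15.0 months — ≥ 2 required
LTV = 176,000/357,500 = 49.2% ≤ 85%
All requirements met. Score 740 falls in the 731–759 tier → 10.5%.

Approved at 10.5%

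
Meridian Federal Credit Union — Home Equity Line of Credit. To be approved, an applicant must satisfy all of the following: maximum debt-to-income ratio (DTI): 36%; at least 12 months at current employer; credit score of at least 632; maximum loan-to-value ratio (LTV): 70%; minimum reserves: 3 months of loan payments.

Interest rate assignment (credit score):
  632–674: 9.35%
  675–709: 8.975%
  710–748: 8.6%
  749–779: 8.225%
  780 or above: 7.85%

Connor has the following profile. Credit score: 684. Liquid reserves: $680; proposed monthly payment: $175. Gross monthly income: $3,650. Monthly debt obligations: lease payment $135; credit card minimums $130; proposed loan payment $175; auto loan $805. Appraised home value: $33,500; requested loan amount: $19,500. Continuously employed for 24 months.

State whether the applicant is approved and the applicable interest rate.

Credit score 684 ≥ 632 (meets minimum)
Employment 24 ≥ 12 months
Loan-to-value = 19,500/33,500 = 58.2% — pass (70% max)
Total monthly debts = (135 + 130 + 175 + 805) = 1,245. DTI: 1,245 ÷ 3,650 = 34.1%, within the 36% cap
Reserves = 680/175 = 3.9 months ≥ 3
All requirements met. Score 684 falls in the 675–709 tier → 8.975%.

Approved at 8.975%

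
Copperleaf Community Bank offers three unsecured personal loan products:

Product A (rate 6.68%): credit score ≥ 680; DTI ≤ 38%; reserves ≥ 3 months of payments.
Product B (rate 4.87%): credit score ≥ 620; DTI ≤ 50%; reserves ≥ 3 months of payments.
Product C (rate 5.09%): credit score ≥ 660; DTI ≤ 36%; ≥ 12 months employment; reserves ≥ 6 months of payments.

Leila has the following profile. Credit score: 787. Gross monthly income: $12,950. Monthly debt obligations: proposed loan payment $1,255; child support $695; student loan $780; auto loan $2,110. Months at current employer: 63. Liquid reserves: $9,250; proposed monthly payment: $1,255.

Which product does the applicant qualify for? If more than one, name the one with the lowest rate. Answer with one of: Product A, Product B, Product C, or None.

Product B

Total debts = (1,255 + 695 + 780 + 2,110) = 4,840; DTI = 4,840/12,950 = 37.4%.
Reserves = 9,250/1,255 = 7.4 months.
Product A: score 787 ≥ 680; DTI 37.4% ≤ 38%; reserves 7.4 ≥ 3 mo → qualifies.
Product B: score 787 ≥ 620; DTI 37.4% ≤ 50%; reserves 7.4 ≥ 3 mo → qualifies.
Product C: score 787 ≥ 660; DTI 37.4% > 36%; employment 63 ≥ 12 mo; reserves 7.4 ≥ 6 mo → does not qualify.
Qualifying: Product A, Product B. Lowest rate is 4.87% → Product B.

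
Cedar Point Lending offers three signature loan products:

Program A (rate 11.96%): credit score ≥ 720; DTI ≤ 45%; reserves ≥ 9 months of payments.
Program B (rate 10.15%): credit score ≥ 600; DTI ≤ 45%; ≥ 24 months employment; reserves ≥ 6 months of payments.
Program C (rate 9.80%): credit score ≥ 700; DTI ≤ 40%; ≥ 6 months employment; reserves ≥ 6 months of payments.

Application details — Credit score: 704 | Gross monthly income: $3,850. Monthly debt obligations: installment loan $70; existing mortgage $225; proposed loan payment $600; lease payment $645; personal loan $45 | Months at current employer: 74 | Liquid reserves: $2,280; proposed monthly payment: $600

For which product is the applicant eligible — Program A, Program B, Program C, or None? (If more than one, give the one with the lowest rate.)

None

Total debts = (70 + 225 + 600 + 645 + 45) = 1,585; DTI = 1,585/3,850 = 41.2%.
Reserves = 2,280/600 = 3.8 months.
Program A: score 704 < 720; DTI 41.2% ≤ 45%; reserves 3.8 < 9 mo → does not qualify.
Program B: score 704 ≥ 600; DTI 41.2% ≤ 45%; employment 74 ≥ 24 mo; reserves 3.8 < 6 mo → does not qualify.
Program C: score 704 ≥ 700; DTI 41.2% > 40%; employment 74 ≥ 6 mo; reserves 3.8 < 6 mo → does not qualify.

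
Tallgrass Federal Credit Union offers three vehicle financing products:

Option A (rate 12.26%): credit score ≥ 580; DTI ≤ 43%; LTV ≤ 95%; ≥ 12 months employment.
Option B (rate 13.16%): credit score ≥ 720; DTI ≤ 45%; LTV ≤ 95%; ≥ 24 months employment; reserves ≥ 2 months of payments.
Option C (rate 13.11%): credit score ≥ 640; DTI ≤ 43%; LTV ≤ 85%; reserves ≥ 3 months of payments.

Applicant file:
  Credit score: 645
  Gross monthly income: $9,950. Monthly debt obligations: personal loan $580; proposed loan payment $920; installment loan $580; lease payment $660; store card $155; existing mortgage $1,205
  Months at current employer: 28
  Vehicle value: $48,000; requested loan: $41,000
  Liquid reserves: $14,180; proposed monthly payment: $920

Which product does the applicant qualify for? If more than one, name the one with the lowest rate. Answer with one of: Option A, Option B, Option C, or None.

Option A

Total debts = (580 + 920 + 580 + 660 + 155 + 1,205) = 4,100; DTI = 4,100/9,950 = 41.2%.
LTV = 41,000/48,000 = 85.4%.
Reserves = 14,180/920 = 15.4 months.
Option A: score 645 ≥ 580; DTI 41.2% ≤ 43%; LTV 85.4% ≤ 95%; employment 28 ≥ 12 mo → qualifies.
Option B: score 645 < 720; DTI 41.2% ≤ 45%; LTV 85.4% ≤ 95%; employment 28 ≥ 24 mo; reserves 15.4 ≥ 2 mo → does not qualify.
Option C: score 645 ≥ 640; DTI 41.2% ≤ 43%; LTV 85.4% > 85%; reserves 15.4 ≥ 3 mo → does not qualify.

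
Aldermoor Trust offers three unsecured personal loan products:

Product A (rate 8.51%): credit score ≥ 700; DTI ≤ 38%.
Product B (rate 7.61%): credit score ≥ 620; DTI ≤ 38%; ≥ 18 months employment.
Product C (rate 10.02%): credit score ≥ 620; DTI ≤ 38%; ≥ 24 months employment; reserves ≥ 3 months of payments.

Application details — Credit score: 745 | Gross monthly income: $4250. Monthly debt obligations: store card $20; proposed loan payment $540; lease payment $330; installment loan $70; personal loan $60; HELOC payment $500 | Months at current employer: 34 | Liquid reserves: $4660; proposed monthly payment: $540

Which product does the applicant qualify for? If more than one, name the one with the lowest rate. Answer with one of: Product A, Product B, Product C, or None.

Total debts = (20 + 540 + 330 + 70 + 60 + 500) = 1,520; DTI = 1,520/4,250 = 35.8%.
Reserves = 4,660/540 = 8.6 months.
Product A: score 745 ≥ 700; DTI 35.8% ≤ 38% → qualifies.
Product B: score 745 ≥ 620; DTI 35.8% ≤ 38%; employment 34 ≥ 18 mo → qualifies.
Product C: score 745 ≥ 620; DTI 35.8% ≤ 38%; employment 34 ≥ 24 mo; reserves 8.6 ≥ 3 mo → qualifies.
Qualifying: Product A, Product B, Product C. Lowest rate is 7.61% → Product B.

Product B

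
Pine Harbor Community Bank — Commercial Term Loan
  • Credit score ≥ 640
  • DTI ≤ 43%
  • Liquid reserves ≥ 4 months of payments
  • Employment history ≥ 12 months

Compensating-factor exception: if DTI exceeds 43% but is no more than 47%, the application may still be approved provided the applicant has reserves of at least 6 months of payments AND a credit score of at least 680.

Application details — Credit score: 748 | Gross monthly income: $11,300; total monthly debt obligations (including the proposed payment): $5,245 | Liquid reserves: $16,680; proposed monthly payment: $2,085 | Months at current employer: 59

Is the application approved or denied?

Approved

Credit score 748 ≥ 640 (meets base)
DTI: 5,245 ÷ 11,300 = 46.4%, over the 43% base limit.
Reserves: 16,680 ÷ 2,085 = 8.0 months (meets 4-month minimum)
Employment 59 ≥ 12 months
DTI 46.4% is within the 43%–47% exception band; checking compensating factors.
Reserves 8.0 ≥ 6 months; credit score 748 ≥ 680.
Both override conditions satisfied; DTI exception granted.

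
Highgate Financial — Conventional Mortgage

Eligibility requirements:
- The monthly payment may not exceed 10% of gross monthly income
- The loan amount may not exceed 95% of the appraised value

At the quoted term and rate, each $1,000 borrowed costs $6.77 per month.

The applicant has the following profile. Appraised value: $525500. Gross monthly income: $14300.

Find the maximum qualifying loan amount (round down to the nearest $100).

Payment cap: 10% × $14,300 = $1,430/month.
At $6.77 per $1,000, that supports 1,430/6.77 × 1,000 ≈ $211,225 → $211,200.
LTV cap: 95% × $525,500 = $499,225 → $499,200.
Binding constraint: payment-to-income.

$211,200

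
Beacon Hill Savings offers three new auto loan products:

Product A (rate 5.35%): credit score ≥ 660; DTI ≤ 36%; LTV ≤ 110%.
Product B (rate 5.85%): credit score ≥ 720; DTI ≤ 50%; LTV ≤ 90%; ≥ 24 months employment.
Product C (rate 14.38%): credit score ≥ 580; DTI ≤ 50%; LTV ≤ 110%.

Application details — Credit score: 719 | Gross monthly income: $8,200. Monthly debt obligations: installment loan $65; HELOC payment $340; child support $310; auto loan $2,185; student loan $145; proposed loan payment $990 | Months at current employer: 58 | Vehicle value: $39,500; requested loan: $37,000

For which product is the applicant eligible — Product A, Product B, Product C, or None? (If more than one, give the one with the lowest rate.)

Total debts = (65 + 340 + 310 + 2,185 + 145 + 990) = 4,035; DTI = 4,035/8,200 = 49.2%.
LTV = 37,000/39,500 = 93.7%.
Product A: score 719 ≥ 660; DTI 49.2% > 36%; LTV 93.7% ≤ 110% → does not qualify.
Product B: score 719 < 720; DTI 49.2% ≤ 50%; LTV 93.7% > 90%; employment 58 ≥ 24 mo → does not qualify.
Product C: score 719 ≥ 580; DTI 49.2% ≤ 50%; LTV 93.7% ≤ 110% → qualifies.

Product C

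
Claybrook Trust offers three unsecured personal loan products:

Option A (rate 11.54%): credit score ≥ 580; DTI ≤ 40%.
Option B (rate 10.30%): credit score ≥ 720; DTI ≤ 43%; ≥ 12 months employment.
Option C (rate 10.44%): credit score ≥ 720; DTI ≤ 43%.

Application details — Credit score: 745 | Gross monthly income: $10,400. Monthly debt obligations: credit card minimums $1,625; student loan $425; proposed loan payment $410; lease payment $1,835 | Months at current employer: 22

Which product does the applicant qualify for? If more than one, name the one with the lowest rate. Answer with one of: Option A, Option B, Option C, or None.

Total debts = (1,625 + 425 + 410 + 1,835) = 4,295; DTI = 4,295/10,400 = 41.3%.
Option A: score 745 ≥ 580; DTI 41.3% > 40% → does not qualify.
Option B: score 745 ≥ 720; DTI 41.3% ≤ 43%; employment 22 ≥ 12 mo → qualifies.
Option C: score 745 ≥ 720; DTI 41.3% ≤ 43% → qualifies.
Qualifying: Option B, Option C. Lowest rate is 10.30% → Option B.

Option B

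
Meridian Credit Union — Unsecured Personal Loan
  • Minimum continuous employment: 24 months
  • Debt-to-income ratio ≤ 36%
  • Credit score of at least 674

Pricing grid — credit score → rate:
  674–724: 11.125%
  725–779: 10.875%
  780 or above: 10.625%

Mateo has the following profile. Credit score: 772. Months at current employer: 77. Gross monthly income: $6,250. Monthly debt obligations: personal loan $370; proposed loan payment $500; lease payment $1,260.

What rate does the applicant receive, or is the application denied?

Approved at 10.875%

Credit score 772 ≥ 674 (meets minimum)
Employment 77 ≥ 24 months
Total monthly debts = (370 + 500 + 1,260) = 2,130. Debt-to-income = 2,130/6,250 = 34.1% — meets 36% limit
All requirements met. Score 772 falls in the 725–779 tier → 10.875%.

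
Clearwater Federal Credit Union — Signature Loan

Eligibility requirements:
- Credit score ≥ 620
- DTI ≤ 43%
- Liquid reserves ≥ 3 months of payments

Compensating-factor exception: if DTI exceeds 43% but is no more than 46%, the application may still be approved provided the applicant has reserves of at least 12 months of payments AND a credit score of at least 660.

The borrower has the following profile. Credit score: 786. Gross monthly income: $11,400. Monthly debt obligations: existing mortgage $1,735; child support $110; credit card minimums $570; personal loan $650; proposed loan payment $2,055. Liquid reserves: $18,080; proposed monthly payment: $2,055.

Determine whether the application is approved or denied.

Credit score 786 ≥ 620 (meets base)
Total debts = (1,735 + 110 + 570 + 650 + 2,055) = 5,120. DTI: 5,120 ÷ 11,400 = 44.9%, over the 43% base limit.
Reserves = 18,080/2,055 = 8.8 months ≥ 3
44.9% falls in the override range (43%–46%), so the compensating-factor test applies.
Reserves 8.8 < 12 months; credit score 786 ≥ 660.
Override conditions not both satisfied; exception does not apply.

Denied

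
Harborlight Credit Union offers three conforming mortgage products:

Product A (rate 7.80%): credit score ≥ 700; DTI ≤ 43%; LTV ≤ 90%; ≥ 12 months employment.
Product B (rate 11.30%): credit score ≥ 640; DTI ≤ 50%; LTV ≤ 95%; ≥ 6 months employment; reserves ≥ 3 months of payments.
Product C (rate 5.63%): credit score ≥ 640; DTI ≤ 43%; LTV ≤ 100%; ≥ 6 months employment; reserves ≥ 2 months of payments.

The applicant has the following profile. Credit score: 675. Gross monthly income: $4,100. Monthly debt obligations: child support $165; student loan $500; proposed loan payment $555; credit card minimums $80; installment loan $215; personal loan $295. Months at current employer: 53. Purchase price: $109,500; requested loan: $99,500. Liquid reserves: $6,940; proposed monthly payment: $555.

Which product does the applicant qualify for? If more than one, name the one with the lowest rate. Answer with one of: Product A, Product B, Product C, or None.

Product B

Total debts = (165 + 500 + 555 + 80 + 215 + 295) = 1,810; DTI = 1,810/4,100 = 44.1%.
LTV = 99,500/109,500 = 90.9%.
Reserves = 6,940/555 = 12.5 months.
Product A: score 675 < 700; DTI 44.1% > 43%; LTV 90.9% > 90%; employment 53 ≥ 12 mo → does not qualify.
Product B: score 675 ≥ 640; DTI 44.1% ≤ 50%; LTV 90.9% ≤ 95%; employment 53 ≥ 6 mo; reserves 12.5 ≥ 3 mo → qualifies.
Product C: score 675 ≥ 640; DTI 44.1% > 43%; LTV 90.9% ≤ 100%; employment 53 ≥ 6 mo; reserves 12.5 ≥ 2 mo → does not qualify.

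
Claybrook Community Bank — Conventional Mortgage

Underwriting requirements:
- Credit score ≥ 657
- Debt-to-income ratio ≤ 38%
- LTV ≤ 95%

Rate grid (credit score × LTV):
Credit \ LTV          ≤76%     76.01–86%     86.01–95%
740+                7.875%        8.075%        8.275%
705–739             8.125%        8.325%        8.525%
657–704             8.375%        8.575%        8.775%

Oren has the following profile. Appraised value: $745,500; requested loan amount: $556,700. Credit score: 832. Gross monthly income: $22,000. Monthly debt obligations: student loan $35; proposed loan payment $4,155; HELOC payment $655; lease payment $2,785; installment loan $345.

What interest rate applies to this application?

7.875%

Credit score 832 ≥ 657; Total monthly debts = (35 + 4,155 + 655 + 2,785 + 345) = 7,975. DTI: 7,975 ÷ 22,000 = 36.2%, within the 38% cap
Loan-to-value = 556,700/745,500 = 74.7% — pass (95% max)
Row: 832 falls in 740+. Column: 74.7% falls in ≤76%. Rate = 7.875%.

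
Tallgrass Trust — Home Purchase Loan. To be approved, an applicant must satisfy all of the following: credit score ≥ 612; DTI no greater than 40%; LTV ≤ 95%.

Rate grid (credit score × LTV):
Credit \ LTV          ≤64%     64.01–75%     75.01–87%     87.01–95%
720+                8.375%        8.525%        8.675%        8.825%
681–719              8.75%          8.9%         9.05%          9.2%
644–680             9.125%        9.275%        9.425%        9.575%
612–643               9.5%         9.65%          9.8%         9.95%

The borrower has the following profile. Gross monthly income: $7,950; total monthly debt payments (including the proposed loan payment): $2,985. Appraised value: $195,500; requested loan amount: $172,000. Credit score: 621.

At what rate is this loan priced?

9.95%

Credit score 621 ≥ 612; Debt-to-income = 2,985/7,950 = 37.5% — meets 40% limit
LTV: 172,000 ÷ 195,500 = 88%, within 95% cap
Row: 621 falls in 612–643. Column: 88% falls in 87.01–95%. Rate = 9.95%.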